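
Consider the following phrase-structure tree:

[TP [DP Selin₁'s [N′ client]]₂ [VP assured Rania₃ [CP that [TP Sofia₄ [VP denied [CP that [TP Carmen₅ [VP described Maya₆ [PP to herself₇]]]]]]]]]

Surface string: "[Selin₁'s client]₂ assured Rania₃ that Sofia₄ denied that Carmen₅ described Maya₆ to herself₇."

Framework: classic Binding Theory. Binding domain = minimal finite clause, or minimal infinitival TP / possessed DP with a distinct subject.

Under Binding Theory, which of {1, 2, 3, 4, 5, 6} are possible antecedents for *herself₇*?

*herself* is an anaphor, so Principle A applies: it must be bound in its binding domain.
Binding domain of *herself₇*: the embedded TP, whose subject is Carmen₅.
*Selin₁* does not c-command the anaphor → cannot bind it.
*[Selin₁'s client]₂* c-commands the anaphor but is outside its binding domain → cannot satisfy Principle A.
*Rania₃* c-commands the anaphor but is outside its binding domain → cannot satisfy Principle A.
*Sofia₄* c-commands the anaphor but is outside its binding domain → cannot satisfy Principle A.
*Carmen₅* c-commands the anaphor within its binding domain → licit binder.
*Maya₆* c-commands the anaphor within its binding domain → licit binder.

{5, 6}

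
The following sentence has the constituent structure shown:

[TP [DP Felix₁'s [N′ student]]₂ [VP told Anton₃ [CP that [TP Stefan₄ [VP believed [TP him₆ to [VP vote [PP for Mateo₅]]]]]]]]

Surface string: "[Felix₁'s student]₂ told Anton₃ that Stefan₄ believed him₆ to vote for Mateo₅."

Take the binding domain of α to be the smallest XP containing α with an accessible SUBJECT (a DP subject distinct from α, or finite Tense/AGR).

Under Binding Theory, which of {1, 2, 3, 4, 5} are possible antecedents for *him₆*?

*him* is a pronoun, so Principle B applies: it must be free in its binding domain.
Binding domain of *him₆*: the embedded TP, whose subject is Stefan₄.
*Felix₁* and the pronoun do not c-command one another → neither Principle B nor Principle C is at stake; coindexation permitted.
*[Felix₁'s student]₂* c-commands the pronoun but from outside its binding domain, and is not c-commanded by it → coindexation permitted.
*Anton₃* c-commands the pronoun but from outside its binding domain, and is not c-commanded by it → coindexation permitted.
*Stefan₄* c-commands the pronoun within its binding domain → coindexation would violate Principle B.
*Mateo₅*: the pronoun c-commands this R-expression → coindexation would violate Principle C on *Mateo₅*.

{1, 2, 3}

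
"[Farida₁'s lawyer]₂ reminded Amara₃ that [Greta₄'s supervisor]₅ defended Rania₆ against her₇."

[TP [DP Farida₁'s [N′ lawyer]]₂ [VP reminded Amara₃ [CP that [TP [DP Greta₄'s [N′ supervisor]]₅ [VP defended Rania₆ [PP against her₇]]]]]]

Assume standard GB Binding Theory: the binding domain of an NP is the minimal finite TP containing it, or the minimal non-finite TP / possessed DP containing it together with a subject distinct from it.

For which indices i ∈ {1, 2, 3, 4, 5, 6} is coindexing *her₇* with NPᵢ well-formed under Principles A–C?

{1, 2, 3, 4}

*her* is a pronoun, so Principle B applies: it must be free in its binding domain.
Binding domain of *her₇*: the embedded TP, whose subject is [Greta₄'s supervisor]₅.
*Farida₁* and the pronoun do not c-command one another → neither Principle B nor Principle C is at stake; coindexation permitted.
*[Farida₁'s lawyer]₂* c-commands the pronoun but from outside its binding domain, and is not c-commanded by it → coindexation permitted.
*Amara₃* c-commands the pronoun but from outside its binding domain, and is not c-commanded by it → coindexation permitted.
*Greta₄* and the pronoun do not c-command one another → neither Principle B nor Principle C is at stake; coindexation permitted.
*[Greta₄'s supervisor]₅* c-commands the pronoun within its binding domain → coindexation would violate Principle B.
*Rania₆* c-commands the pronoun within its binding domain → coindexation would violate Principle B.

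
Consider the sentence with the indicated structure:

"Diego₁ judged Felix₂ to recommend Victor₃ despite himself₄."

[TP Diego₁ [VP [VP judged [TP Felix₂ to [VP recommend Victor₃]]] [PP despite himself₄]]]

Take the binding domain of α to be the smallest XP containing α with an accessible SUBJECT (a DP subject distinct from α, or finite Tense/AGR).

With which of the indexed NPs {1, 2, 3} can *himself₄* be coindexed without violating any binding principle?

{1}

*himself* is an anaphor, so Principle A applies: it must be bound in its binding domain.
Binding domain of *himself₄*: the matrix TP, whose subject is Diego₁.
*Diego₁* c-commands the anaphor within its binding domain → licit binder.
*Felix₂* does not c-command the anaphor → cannot bind it.
*Victor₃* does not c-command the anaphor → cannot bind it.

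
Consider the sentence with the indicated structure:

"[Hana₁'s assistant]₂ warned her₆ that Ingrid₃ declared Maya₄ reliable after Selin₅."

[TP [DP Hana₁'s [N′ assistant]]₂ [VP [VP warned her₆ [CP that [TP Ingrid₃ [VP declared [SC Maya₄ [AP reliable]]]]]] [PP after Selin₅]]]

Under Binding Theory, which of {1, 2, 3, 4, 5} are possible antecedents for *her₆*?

*her* is a pronoun, so Principle B applies: it must be free in its binding domain.
Binding domain of *her₆*: the matrix TP, whose subject is [Hana₁'s assistant]₂.
*Hana₁* and the pronoun do not c-command one another → neither Principle B nor Principle C is at stake; coindexation permitted.
*[Hana₁'s assistant]₂* c-commands the pronoun within its binding domain → coindexation would violate Principle B.
*Ingrid₃*: the pronoun c-commands this R-expression → coindexation would violate Principle C on *Ingrid₃*.
*Maya₄*: the pronoun c-commands this R-expression → coindexation would violate Principle C on *Maya₄*.
*Selin₅* and the pronoun do not c-command one another → neither Principle B nor Principle C is at stake; coindexation permitted.

{1, 5}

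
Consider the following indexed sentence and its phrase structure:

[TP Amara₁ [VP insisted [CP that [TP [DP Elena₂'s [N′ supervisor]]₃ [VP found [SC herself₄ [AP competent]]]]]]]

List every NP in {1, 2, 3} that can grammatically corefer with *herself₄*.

{3}

*herself* is an anaphor, so Principle A applies: it must be bound in its binding domain.
Binding domain of *herself₄*: the embedded TP, whose subject is [Elena₂'s supervisor]₃.
*Amara₁* c-commands the anaphor but is outside its binding domain → cannot satisfy Principle A.
*Elena₂* does not c-command the anaphor → cannot bind it.
*[Elena₂'s supervisor]₃* c-commands the anaphor within its binding domain → licit binder.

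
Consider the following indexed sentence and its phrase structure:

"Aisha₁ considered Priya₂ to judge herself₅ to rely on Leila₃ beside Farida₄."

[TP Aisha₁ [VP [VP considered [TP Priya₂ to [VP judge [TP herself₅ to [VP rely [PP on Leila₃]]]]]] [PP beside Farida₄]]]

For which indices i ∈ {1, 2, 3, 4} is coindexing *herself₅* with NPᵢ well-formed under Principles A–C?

{2}

*herself* is an anaphor, so Principle A applies: it must be bound in its binding domain.
Binding domain of *herself₅*: the embedded TP, whose subject is Priya₂.
*Aisha₁* c-commands the anaphor but is outside its binding domain → cannot satisfy Principle A.
*Priya₂* c-commands the anaphor within its binding domain → licit binder.
*Leila₃* does not c-command the anaphor → cannot bind it.
*Farida₄* does not c-command the anaphor → cannot bind it.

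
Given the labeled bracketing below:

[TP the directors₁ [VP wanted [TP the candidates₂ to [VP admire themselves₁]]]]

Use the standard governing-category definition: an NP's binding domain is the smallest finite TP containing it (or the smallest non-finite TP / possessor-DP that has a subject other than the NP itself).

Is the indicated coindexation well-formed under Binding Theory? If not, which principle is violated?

Principle A

The two coindexed NPs are *the directors₁* and *themselves₁*.
*themselves₁* is an anaphor. Principle A requires it to be bound within its binding domain — the embedded TP, whose subject is the candidates₂.
Within that domain it is c-commanded by *the candidates₂*, which does not share its index.
*the directors₁* does c-command the anaphor, but from outside its binding domain.
The anaphor is unbound in its domain → Principle A violation.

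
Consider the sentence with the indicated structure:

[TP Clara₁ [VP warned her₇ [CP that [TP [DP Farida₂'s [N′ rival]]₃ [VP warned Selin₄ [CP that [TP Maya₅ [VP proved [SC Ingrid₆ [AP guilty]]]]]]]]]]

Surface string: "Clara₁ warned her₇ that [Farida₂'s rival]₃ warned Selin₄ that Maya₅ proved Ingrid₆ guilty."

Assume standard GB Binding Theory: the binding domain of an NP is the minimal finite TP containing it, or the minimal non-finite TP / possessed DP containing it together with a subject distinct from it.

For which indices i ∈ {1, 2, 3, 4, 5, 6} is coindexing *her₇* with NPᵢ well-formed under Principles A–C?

*her* is a pronoun, so Principle B applies: it must be free in its binding domain.
Binding domain of *her₇*: the matrix TP, whose subject is Clara₁.
*Clara₁* c-commands the pronoun within its binding domain → coindexation would violate Principle B.
*Farida₂*: the pronoun c-commands this R-expression → coindexation would violate Principle C on *Farida₂*.
*[Farida₂'s rival]₃*: the pronoun c-commands this R-expression → coindexation would violate Principle C on *[Farida₂'s rival]₃*.
*Selin₄*: the pronoun c-commands this R-expression → coindexation would violate Principle C on *Selin₄*.
*Maya₅*: the pronoun c-commands this R-expression → coindexation would violate Principle C on *Maya₅*.
*Ingrid₆*: the pronoun c-commands this R-expression → coindexation would violate Principle C on *Ingrid₆*.

none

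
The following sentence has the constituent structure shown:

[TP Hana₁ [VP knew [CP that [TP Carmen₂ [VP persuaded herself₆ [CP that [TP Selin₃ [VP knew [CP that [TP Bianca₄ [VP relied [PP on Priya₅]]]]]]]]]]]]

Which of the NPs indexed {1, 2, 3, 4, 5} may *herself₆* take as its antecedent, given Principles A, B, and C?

*herself* is an anaphor, so Principle A applies: it must be bound in its binding domain.
Binding domain of *herself₆*: the embedded TP, whose subject is Carmen₂.
*Hana₁* c-commands the anaphor but is outside its binding domain → cannot satisfy Principle A.
*Carmen₂* c-commands the anaphor within its binding domain → licit binder.
*Selin₃* does not c-command the anaphor → cannot bind it.
*Bianca₄* does not c-command the anaphor → cannot bind it.
*Priya₅* does not c-command the anaphor → cannot bind it.

{2}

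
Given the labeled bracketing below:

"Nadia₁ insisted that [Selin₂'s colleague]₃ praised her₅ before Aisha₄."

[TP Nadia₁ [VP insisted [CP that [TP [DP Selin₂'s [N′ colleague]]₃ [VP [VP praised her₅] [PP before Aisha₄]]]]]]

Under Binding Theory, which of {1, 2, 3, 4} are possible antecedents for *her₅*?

*her* is a pronoun, so Principle B applies: it must be free in its binding domain.
Binding domain of *her₅*: the embedded TP, whose subject is [Selin₂'s colleague]₃.
*Nadia₁* c-commands the pronoun but from outside its binding domain, and is not c-commanded by it → coindexation permitted.
*Selin₂* and the pronoun do not c-command one another → neither Principle B nor Principle C is at stake; coindexation permitted.
*[Selin₂'s colleague]₃* c-commands the pronoun within its binding domain → coindexation would violate Principle B.
*Aisha₄* and the pronoun do not c-command one another → neither Principle B nor Principle C is at stake; coindexation permitted.

{1, 2, 4}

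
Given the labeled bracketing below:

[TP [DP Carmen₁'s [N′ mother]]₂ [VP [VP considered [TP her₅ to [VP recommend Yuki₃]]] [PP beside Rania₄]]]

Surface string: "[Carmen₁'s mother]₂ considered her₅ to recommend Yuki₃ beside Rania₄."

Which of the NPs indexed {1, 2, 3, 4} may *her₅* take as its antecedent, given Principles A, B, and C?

*her* is a pronoun, so Principle B applies: it must be free in its binding domain.
Binding domain of *her₅*: the matrix TP, whose subject is [Carmen₁'s mother]₂.
*Carmen₁* and the pronoun do not c-command one another → neither Principle B nor Principle C is at stake; coindexation permitted.
*[Carmen₁'s mother]₂* c-commands the pronoun within its binding domain → coindexation would violate Principle B.
*Yuki₃*: the pronoun c-commands this R-expression → coindexation would violate Principle C on *Yuki₃*.
*Rania₄* and the pronoun do not c-command one another → neither Principle B nor Principle C is at stake; coindexation permitted.

{1, 4}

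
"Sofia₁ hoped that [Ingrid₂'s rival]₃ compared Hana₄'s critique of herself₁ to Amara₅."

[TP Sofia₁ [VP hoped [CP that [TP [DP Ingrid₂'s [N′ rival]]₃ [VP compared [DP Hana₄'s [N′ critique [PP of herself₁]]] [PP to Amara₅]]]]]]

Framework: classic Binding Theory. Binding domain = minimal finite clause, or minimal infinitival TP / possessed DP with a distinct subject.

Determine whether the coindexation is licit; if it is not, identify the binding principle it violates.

Principle A

The two coindexed NPs are *Sofia₁* and *herself₁*.
*herself₁* is an anaphor. Principle A requires it to be bound within its binding domain — the possessed DP, whose subject is Hana₄.
Within that domain it is c-commanded by *Hana₄*, which does not share its index.
*Sofia₁* does c-command the anaphor, but from outside its binding domain.
The anaphor is unbound in its domain → Principle A violation.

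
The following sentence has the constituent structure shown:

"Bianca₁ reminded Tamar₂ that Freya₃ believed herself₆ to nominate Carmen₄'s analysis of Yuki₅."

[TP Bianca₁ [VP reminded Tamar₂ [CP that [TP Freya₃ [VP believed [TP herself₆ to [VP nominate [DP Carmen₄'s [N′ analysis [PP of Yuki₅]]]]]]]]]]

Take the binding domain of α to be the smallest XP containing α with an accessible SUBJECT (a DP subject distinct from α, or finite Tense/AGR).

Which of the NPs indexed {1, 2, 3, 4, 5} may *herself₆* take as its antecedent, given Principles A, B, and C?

{3}

*herself* is an anaphor, so Principle A applies: it must be bound in its binding domain.
Binding domain of *herself₆*: the embedded TP, whose subject is Freya₃.
*Bianca₁* c-commands the anaphor but is outside its binding domain → cannot satisfy Principle A.
*Tamar₂* c-commands the anaphor but is outside its binding domain → cannot satisfy Principle A.
*Freya₃* c-commands the anaphor within its binding domain → licit binder.
*Carmen₄* does not c-command the anaphor → cannot bind it.
*Yuki₅* does not c-command the anaphor → cannot bind it.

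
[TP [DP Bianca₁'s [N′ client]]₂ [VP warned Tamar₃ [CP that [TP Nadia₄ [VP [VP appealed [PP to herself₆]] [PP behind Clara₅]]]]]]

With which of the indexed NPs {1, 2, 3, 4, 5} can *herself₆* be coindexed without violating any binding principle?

{4}

*herself* is an anaphor, so Principle A applies: it must be bound in its binding domain.
Binding domain of *herself₆*: the embedded TP, whose subject is Nadia₄.
*Bianca₁* does not c-command the anaphor → cannot bind it.
*[Bianca₁'s client]₂* c-commands the anaphor but is outside its binding domain → cannot satisfy Principle A.
*Tamar₃* c-commands the anaphor but is outside its binding domain → cannot satisfy Principle A.
*Nadia₄* c-commands the anaphor within its binding domain → licit binder.
*Clara₅* does not c-command the anaphor → cannot bind it.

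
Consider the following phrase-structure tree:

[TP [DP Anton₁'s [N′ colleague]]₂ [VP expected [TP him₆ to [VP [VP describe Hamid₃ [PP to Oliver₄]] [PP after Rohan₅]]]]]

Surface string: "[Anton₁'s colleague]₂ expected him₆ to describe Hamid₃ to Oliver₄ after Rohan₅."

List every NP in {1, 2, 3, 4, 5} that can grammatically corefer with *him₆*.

{1}

*him* is a pronoun, so Principle B applies: it must be free in its binding domain.
Binding domain of *him₆*: the matrix TP, whose subject is [Anton₁'s colleague]₂.
*Anton₁* and the pronoun do not c-command one another → neither Principle B nor Principle C is at stake; coindexation permitted.
*[Anton₁'s colleague]₂* c-commands the pronoun within its binding domain → coindexation would violate Principle B.
*Hamid₃*: the pronoun c-commands this R-expression → coindexation would violate Principle C on *Hamid₃*.
*Oliver₄*: the pronoun c-commands this R-expression → coindexation would violate Principle C on *Oliver₄*.
*Rohan₅*: the pronoun c-commands this R-expression → coindexation would violate Principle C on *Rohan₅*.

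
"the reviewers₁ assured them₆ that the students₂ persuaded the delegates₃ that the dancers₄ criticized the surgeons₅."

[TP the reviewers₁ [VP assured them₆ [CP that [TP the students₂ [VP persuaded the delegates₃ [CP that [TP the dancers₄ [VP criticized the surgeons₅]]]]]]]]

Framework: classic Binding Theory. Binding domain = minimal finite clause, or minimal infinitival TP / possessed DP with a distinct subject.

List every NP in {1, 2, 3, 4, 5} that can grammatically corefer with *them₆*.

*them* is a pronoun, so Principle B applies: it must be free in its binding domain.
Binding domain of *them₆*: the matrix TP, whose subject is the reviewers₁.
*the reviewers₁* c-commands the pronoun within its binding domain → coindexation would violate Principle B.
*the students₂*: the pronoun c-commands this R-expression → coindexation would violate Principle C on *the students₂*.
*the delegates₃*: the pronoun c-commands this R-expression → coindexation would violate Principle C on *the delegates₃*.
*the dancers₄*: the pronoun c-commands this R-expression → coindexation would violate Principle C on *the dancers₄*.
*the surgeons₅*: the pronoun c-commands this R-expression → coindexation would violate Principle C on *the surgeons₅*.

none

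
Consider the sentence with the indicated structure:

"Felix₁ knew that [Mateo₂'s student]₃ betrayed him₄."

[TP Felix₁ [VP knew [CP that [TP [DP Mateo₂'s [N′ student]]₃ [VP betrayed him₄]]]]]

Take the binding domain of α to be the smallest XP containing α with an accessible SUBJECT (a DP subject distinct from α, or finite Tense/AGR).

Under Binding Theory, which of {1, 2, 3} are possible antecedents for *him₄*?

*him* is a pronoun, so Principle B applies: it must be free in its binding domain.
Binding domain of *him₄*: the embedded TP, whose subject is [Mateo₂'s student]₃.
*Felix₁* c-commands the pronoun but from outside its binding domain, and is not c-commanded by it → coindexation permitted.
*Mateo₂* and the pronoun do not c-command one another → neither Principle B nor Principle C is at stake; coindexation permitted.
*[Mateo₂'s student]₃* c-commands the pronoun within its binding domain → coindexation would violate Principle B.

{1, 2}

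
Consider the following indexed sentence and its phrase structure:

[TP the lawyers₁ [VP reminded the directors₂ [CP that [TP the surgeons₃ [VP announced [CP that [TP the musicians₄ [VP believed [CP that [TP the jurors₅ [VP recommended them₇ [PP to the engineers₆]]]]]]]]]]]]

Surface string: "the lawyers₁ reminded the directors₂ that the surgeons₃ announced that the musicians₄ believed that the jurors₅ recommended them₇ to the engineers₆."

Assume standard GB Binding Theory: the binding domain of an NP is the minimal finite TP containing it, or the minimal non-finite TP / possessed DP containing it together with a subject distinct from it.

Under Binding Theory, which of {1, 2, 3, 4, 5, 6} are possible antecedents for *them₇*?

*them* is a pronoun, so Principle B applies: it must be free in its binding domain.
Binding domain of *them₇*: the embedded TP, whose subject is the jurors₅.
*the lawyers₁* c-commands the pronoun but from outside its binding domain, and is not c-commanded by it → coindexation permitted.
*the directors₂* c-commands the pronoun but from outside its binding domain, and is not c-commanded by it → coindexation permitted.
*the surgeons₃* c-commands the pronoun but from outside its binding domain, and is not c-commanded by it → coindexation permitted.
*the musicians₄* c-commands the pronoun but from outside its binding domain, and is not c-commanded by it → coindexation permitted.
*the jurors₅* c-commands the pronoun within its binding domain → coindexation would violate Principle B.
*the engineers₆*: the pronoun c-commands this R-expression → coindexation would violate Principle C on *the engineers₆*.

{1, 2, 3, 4}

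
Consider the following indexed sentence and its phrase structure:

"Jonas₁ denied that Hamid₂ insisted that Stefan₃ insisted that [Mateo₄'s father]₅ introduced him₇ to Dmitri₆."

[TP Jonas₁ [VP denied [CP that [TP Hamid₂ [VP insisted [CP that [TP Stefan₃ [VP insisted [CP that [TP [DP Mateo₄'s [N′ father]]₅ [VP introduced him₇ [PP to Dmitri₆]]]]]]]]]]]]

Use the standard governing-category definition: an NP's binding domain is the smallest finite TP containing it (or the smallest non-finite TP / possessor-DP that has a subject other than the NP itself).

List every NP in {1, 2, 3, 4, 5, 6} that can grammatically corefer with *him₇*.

*him* is a pronoun, so Principle B applies: it must be free in its binding domain.
Binding domain of *him₇*: the embedded TP, whose subject is [Mateo₄'s father]₅.
*Jonas₁* c-commands the pronoun but from outside its binding domain, and is not c-commanded by it → coindexation permitted.
*Hamid₂* c-commands the pronoun but from outside its binding domain, and is not c-commanded by it → coindexation permitted.
*Stefan₃* c-commands the pronoun but from outside its binding domain, and is not c-commanded by it → coindexation permitted.
*Mateo₄* and the pronoun do not c-command one another → neither Principle B nor Principle C is at stake; coindexation permitted.
*[Mateo₄'s father]₅* c-commands the pronoun within its binding domain → coindexation would violate Principle B.
*Dmitri₆*: the pronoun c-commands this R-expression → coindexation would violate Principle C on *Dmitri₆*.

{1, 2, 3, 4}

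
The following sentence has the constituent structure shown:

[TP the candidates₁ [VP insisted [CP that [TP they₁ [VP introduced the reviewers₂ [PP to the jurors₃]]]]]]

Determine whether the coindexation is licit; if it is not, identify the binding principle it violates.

The two coindexed NPs are *the candidates₁* and *they₁*.
*they₁* is a pronoun; nothing c-commands it within its binding domain (the embedded TP.), so Principle B holds trivially.
*the candidates₁* is an R-expression; *they₁* does not c-command it, and no other NP shares its index, so Principle C is satisfied.
All principles are respected.

grammatical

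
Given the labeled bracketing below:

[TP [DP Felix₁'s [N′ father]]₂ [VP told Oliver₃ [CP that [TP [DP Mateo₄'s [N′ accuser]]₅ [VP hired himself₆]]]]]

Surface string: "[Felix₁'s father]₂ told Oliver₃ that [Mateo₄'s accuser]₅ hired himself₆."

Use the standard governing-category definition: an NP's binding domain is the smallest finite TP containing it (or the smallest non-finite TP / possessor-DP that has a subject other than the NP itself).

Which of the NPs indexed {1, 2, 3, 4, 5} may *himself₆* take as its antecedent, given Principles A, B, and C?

*himself* is an anaphor, so Principle A applies: it must be bound in its binding domain.
Binding domain of *himself₆*: the embedded TP, whose subject is [Mateo₄'s accuser]₅.
*Felix₁* does not c-command the anaphor → cannot bind it.
*[Felix₁'s father]₂* c-commands the anaphor but is outside its binding domain → cannot satisfy Principle A.
*Oliver₃* c-commands the anaphor but is outside its binding domain → cannot satisfy Principle A.
*Mateo₄* does not c-command the anaphor → cannot bind it.
*[Mateo₄'s accuser]₅* c-commands the anaphor within its binding domain → licit binder.

{5}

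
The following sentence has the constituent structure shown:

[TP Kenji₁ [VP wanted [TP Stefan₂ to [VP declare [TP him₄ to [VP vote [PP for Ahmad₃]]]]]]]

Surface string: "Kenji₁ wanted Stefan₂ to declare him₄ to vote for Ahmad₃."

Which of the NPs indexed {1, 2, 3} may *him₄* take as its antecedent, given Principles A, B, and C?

*him* is a pronoun, so Principle B applies: it must be free in its binding domain.
Binding domain of *him₄*: the embedded TP, whose subject is Stefan₂.
*Kenji₁* c-commands the pronoun but from outside its binding domain, and is not c-commanded by it → coindexation permitted.
*Stefan₂* c-commands the pronoun within its binding domain → coindexation would violate Principle B.
*Ahmad₃*: the pronoun c-commands this R-expression → coindexation would violate Principle C on *Ahmad₃*.

{1}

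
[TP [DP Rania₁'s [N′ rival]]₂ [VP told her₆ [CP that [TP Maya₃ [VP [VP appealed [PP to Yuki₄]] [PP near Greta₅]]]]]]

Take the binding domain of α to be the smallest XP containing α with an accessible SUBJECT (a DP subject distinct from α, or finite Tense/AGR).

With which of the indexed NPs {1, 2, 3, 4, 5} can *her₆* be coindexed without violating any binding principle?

*her* is a pronoun, so Principle B applies: it must be free in its binding domain.
Binding domain of *her₆*: the matrix TP, whose subject is [Rania₁'s rival]₂.
*Rania₁* and the pronoun do not c-command one another → neither Principle B nor Principle C is at stake; coindexation permitted.
*[Rania₁'s rival]₂* c-commands the pronoun within its binding domain → coindexation would violate Principle B.
*Maya₃*: the pronoun c-commands this R-expression → coindexation would violate Principle C on *Maya₃*.
*Yuki₄*: the pronoun c-commands this R-expression → coindexation would violate Principle C on *Yuki₄*.
*Greta₅*: the pronoun c-commands this R-expression → coindexation would violate Principle C on *Greta₅*.

{1}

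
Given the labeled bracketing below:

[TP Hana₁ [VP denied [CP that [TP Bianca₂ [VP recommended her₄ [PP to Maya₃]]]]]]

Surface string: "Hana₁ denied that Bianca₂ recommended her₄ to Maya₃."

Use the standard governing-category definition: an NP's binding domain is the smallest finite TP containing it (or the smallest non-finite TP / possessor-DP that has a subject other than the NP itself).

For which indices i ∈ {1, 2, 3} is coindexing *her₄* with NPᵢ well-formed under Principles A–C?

{1}

*her* is a pronoun, so Principle B applies: it must be free in its binding domain.
Binding domain of *her₄*: the embedded TP, whose subject is Bianca₂.
*Hana₁* c-commands the pronoun but from outside its binding domain, and is not c-commanded by it → coindexation permitted.
*Bianca₂* c-commands the pronoun within its binding domain → coindexation would violate Principle B.
*Maya₃*: the pronoun c-commands this R-expression → coindexation would violate Principle C on *Maya₃*.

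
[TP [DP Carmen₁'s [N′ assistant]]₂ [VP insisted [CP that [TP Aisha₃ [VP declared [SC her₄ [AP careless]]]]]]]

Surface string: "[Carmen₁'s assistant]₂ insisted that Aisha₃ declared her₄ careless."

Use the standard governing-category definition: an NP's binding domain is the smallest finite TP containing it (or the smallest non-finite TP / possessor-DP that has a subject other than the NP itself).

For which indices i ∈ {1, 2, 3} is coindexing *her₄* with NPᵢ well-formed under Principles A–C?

*her* is a pronoun, so Principle B applies: it must be free in its binding domain.
Binding domain of *her₄*: the embedded TP, whose subject is Aisha₃.
*Carmen₁* and the pronoun do not c-command one another → neither Principle B nor Principle C is at stake; coindexation permitted.
*[Carmen₁'s assistant]₂* c-commands the pronoun but from outside its binding domain, and is not c-commanded by it → coindexation permitted.
*Aisha₃* c-commands the pronoun within its binding domain → coindexation would violate Principle B.

{1, 2}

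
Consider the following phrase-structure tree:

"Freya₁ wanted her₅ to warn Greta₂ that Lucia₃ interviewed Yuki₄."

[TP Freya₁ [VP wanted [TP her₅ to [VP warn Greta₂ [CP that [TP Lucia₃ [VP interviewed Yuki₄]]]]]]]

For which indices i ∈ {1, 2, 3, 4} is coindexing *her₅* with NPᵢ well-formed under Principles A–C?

*her* is a pronoun, so Principle B applies: it must be free in its binding domain.
Binding domain of *her₅*: the matrix TP, whose subject is Freya₁.
*Freya₁* c-commands the pronoun within its binding domain → coindexation would violate Principle B.
*Greta₂*: the pronoun c-commands this R-expression → coindexation would violate Principle C on *Greta₂*.
*Lucia₃*: the pronoun c-commands this R-expression → coindexation would violate Principle C on *Lucia₃*.
*Yuki₄*: the pronoun c-commands this R-expression → coindexation would violate Principle C on *Yuki₄*.

none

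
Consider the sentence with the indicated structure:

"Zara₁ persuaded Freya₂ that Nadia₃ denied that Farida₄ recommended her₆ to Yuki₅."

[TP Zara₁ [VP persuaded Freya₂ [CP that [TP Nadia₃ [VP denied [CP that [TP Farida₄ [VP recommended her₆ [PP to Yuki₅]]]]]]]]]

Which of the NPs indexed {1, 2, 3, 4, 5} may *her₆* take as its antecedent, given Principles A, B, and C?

{1, 2, 3}

*her* is a pronoun, so Principle B applies: it must be free in its binding domain.
Binding domain of *her₆*: the embedded TP, whose subject is Farida₄.
*Zara₁* c-commands the pronoun but from outside its binding domain, and is not c-commanded by it → coindexation permitted.
*Freya₂* c-commands the pronoun but from outside its binding domain, and is not c-commanded by it → coindexation permitted.
*Nadia₃* c-commands the pronoun but from outside its binding domain, and is not c-commanded by it → coindexation permitted.
*Farida₄* c-commands the pronoun within its binding domain → coindexation would violate Principle B.
*Yuki₅*: the pronoun c-commands this R-expression → coindexation would violate Principle C on *Yuki₅*.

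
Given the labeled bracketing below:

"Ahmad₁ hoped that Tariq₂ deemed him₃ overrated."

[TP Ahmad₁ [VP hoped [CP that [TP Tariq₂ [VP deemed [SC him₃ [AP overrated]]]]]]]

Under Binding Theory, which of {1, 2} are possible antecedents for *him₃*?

{1}

*him* is a pronoun, so Principle B applies: it must be free in its binding domain.
Binding domain of *him₃*: the embedded TP, whose subject is Tariq₂.
*Ahmad₁* c-commands the pronoun but from outside its binding domain, and is not c-commanded by it → coindexation permitted.
*Tariq₂* c-commands the pronoun within its binding domain → coindexation would violate Principle B.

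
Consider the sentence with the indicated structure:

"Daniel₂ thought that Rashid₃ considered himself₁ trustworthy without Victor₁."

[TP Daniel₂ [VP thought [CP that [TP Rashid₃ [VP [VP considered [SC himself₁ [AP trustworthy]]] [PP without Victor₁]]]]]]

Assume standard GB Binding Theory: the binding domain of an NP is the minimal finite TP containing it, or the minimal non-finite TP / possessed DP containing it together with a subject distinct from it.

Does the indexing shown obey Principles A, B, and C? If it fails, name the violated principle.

Principle A

The two coindexed NPs are *Victor₁* and *himself₁*.
*himself₁* is an anaphor. Principle A requires it to be bound within its binding domain — the embedded TP, whose subject is Rashid₃.
Within that domain it is c-commanded by *Rashid₃*, which does not share its index.
*Victor₁* does not c-command the anaphor at all.
The anaphor is unbound in its domain → Principle A violation.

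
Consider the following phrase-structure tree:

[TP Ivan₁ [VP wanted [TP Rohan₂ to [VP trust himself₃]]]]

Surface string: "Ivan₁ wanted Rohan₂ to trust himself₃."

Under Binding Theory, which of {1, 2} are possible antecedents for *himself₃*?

*himself* is an anaphor, so Principle A applies: it must be bound in its binding domain.
Binding domain of *himself₃*: the embedded TP, whose subject is Rohan₂.
*Ivan₁* c-commands the anaphor but is outside its binding domain → cannot satisfy Principle A.
*Rohan₂* c-commands the anaphor within its binding domain → licit binder.

{2}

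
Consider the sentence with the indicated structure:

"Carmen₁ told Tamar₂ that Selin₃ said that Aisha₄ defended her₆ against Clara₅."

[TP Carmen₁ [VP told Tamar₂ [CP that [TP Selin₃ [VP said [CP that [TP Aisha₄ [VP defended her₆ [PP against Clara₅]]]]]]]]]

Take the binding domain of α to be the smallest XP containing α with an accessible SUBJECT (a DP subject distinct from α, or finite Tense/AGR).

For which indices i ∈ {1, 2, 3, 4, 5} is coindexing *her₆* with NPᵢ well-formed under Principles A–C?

*her* is a pronoun, so Principle B applies: it must be free in its binding domain.
Binding domain of *her₆*: the embedded TP, whose subject is Aisha₄.
*Carmen₁* c-commands the pronoun but from outside its binding domain, and is not c-commanded by it → coindexation permitted.
*Tamar₂* c-commands the pronoun but from outside its binding domain, and is not c-commanded by it → coindexation permitted.
*Selin₃* c-commands the pronoun but from outside its binding domain, and is not c-commanded by it → coindexation permitted.
*Aisha₄* c-commands the pronoun within its binding domain → coindexation would violate Principle B.
*Clara₅*: the pronoun c-commands this R-expression → coindexation would violate Principle C on *Clara₅*.

{1, 2, 3}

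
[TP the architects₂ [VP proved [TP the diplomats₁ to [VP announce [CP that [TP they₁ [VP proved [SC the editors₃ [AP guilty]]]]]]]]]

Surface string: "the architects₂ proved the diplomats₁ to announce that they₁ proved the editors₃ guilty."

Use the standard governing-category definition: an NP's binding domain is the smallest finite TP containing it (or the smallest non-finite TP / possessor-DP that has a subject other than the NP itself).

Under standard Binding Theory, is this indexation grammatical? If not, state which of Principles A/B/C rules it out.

The two coindexed NPs are *the diplomats₁* and *they₁*.
*they₁* is a pronoun; nothing c-commands it within its binding domain (the embedded TP.), so Principle B holds trivially.
*the diplomats₁* is an R-expression; *they₁* does not c-command it, and no other NP shares its index, so Principle C is satisfied.
All principles are respected.

grammatical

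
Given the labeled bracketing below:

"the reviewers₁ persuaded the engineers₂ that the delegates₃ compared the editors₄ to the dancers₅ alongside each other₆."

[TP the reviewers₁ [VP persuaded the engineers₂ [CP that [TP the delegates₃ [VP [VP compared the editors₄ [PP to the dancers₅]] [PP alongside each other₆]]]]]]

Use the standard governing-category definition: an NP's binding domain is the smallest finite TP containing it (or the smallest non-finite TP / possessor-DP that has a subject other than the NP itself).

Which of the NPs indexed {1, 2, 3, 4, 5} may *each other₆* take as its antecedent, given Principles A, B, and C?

{3}

*each other* is an anaphor, so Principle A applies: it must be bound in its binding domain.
Binding domain of *each other₆*: the embedded TP, whose subject is the delegates₃.
*the reviewers₁* c-commands the anaphor but is outside its binding domain → cannot satisfy Principle A.
*the engineers₂* c-commands the anaphor but is outside its binding domain → cannot satisfy Principle A.
*the delegates₃* c-commands the anaphor within its binding domain → licit binder.
*the editors₄* does not c-command the anaphor → cannot bind it.
*the dancers₅* does not c-command the anaphor → cannot bind it.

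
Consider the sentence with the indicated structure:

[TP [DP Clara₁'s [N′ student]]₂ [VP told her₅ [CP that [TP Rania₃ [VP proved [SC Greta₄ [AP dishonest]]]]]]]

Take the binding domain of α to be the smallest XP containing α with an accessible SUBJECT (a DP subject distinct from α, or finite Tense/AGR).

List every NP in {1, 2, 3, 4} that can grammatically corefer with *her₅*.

*her* is a pronoun, so Principle B applies: it must be free in its binding domain.
Binding domain of *her₅*: the matrix TP, whose subject is [Clara₁'s student]₂.
*Clara₁* and the pronoun do not c-command one another → neither Principle B nor Principle C is at stake; coindexation permitted.
*[Clara₁'s student]₂* c-commands the pronoun within its binding domain → coindexation would violate Principle B.
*Rania₃*: the pronoun c-commands this R-expression → coindexation would violate Principle C on *Rania₃*.
*Greta₄*: the pronoun c-commands this R-expression → coindexation would violate Principle C on *Greta₄*.

{1}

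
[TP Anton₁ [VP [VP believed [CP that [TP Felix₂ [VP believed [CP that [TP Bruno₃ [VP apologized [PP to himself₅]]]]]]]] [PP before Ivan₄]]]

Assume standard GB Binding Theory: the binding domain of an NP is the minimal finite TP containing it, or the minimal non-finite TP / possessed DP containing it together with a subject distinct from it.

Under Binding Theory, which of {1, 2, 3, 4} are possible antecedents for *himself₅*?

*himself* is an anaphor, so Principle A applies: it must be bound in its binding domain.
Binding domain of *himself₅*: the embedded TP, whose subject is Bruno₃.
*Anton₁* c-commands the anaphor but is outside its binding domain → cannot satisfy Principle A.
*Felix₂* c-commands the anaphor but is outside its binding domain → cannot satisfy Principle A.
*Bruno₃* c-commands the anaphor within its binding domain → licit binder.
*Ivan₄* does not c-command the anaphor → cannot bind it.

{3}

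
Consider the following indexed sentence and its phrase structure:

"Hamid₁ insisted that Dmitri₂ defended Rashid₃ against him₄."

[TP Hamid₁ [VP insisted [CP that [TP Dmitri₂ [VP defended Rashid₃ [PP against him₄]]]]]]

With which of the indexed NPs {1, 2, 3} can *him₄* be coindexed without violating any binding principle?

{1}

*him* is a pronoun, so Principle B applies: it must be free in its binding domain.
Binding domain of *him₄*: the embedded TP, whose subject is Dmitri₂.
*Hamid₁* c-commands the pronoun but from outside its binding domain, and is not c-commanded by it → coindexation permitted.
*Dmitri₂* c-commands the pronoun within its binding domain → coindexation would violate Principle B.
*Rashid₃* c-commands the pronoun within its binding domain → coindexation would violate Principle B.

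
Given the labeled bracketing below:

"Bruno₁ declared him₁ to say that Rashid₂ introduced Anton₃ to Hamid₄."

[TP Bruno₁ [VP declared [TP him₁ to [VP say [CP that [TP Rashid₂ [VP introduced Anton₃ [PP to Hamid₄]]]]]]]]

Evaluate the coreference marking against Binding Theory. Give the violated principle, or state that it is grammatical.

The two coindexed NPs are *Bruno₁* and *him₁*.
*him₁* is a pronoun. Its binding domain is the matrix TP, whose subject is Bruno₁.
*Bruno₁* c-commands it within that domain and carries the same index.
The pronoun is locally bound → Principle B violation.

Principle B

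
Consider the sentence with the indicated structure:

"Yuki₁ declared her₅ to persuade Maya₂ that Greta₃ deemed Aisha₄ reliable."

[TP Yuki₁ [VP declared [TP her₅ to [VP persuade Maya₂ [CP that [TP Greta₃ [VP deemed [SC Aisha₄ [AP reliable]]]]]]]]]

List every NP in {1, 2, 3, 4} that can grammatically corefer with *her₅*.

none

*her* is a pronoun, so Principle B applies: it must be free in its binding domain.
Binding domain of *her₅*: the matrix TP, whose subject is Yuki₁.
*Yuki₁* c-commands the pronoun within its binding domain → coindexation would violate Principle B.
*Maya₂*: the pronoun c-commands this R-expression → coindexation would violate Principle C on *Maya₂*.
*Greta₃*: the pronoun c-commands this R-expression → coindexation would violate Principle C on *Greta₃*.
*Aisha₄*: the pronoun c-commands this R-expression → coindexation would violate Principle C on *Aisha₄*.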